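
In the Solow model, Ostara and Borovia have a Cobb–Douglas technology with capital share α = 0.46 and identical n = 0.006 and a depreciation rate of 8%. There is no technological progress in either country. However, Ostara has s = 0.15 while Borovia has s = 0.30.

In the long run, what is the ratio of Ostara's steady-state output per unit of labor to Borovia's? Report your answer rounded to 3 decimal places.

Steady-state y* = [s/(n + δ)]^(α/(1−α)), so the ratio is [ (s_O/(n + δ)_O) / (s_B/(n + δ)_B) ]^0.8519.
s_O/(n + δ)_O = 0.15/0.086 = 1.7442; s_B/(n + δ)_B = 0.30/0.086 = 3.4884.
Ratio = (1.7442/3.4884)^0.8519 = 0.5000^0.8519 ≈ 0.5541

y*_O / y*_B ≈ 0.554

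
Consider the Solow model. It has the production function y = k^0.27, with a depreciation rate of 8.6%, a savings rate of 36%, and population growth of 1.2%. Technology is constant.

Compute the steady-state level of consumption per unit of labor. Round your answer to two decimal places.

Steady state requires s·f(k) = (n + δ)·k, i.e. s·k^α = (n + δ)·k.
Dividing both sides by k: k^(1−α) = s / (n + δ).
k^0.73 = 0.36 / (0.012 + 0.086) = 0.36 / 0.098 = 3.6735
k* = 3.6735^(1/0.73) ≈ 5.9440
y* = (k*)^α = 5.9440^0.27 ≈ 1.6181
c* = (1 − s)·y* = (1 − 0.36) × 1.6181 ≈ 1.0356

c* = 1.04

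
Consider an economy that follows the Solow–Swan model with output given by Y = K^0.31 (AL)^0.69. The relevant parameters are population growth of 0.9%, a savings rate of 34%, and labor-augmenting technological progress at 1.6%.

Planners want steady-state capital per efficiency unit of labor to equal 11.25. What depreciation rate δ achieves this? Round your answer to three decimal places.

δ ≈ 0.039

Steady state requires s·f(k) = (n + g + δ)·k, i.e. s·k^α = (n + g + δ)·k.
So s / (n + g + δ) = (k*)^(1−α) = 11.25^0.69 = 5.3125.
Therefore n + g + δ = s / 5.3125 = 0.34 / 5.3125 = 0.0640, so δ = 0.0640 − 0.025 = 0.0390.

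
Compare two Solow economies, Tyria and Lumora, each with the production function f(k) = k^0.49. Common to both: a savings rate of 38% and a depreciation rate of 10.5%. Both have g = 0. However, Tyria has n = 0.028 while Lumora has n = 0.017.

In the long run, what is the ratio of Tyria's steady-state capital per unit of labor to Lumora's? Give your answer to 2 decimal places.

Steady-state k* = [s/(n + δ)]^(1/(1−α)), so the ratio is [ (s_T/(n + δ)_T) / (s_L/(n + δ)_L) ]^1.9608.
s_T/(n + δ)_T = 0.38/0.133 = 2.8571; s_L/(n + δ)_L = 0.38/0.122 = 3.1148.
Ratio = (2.8571/3.1148)^1.9608 = 0.9173^1.9608 ≈ 0.8443

ratio ≈ 0.84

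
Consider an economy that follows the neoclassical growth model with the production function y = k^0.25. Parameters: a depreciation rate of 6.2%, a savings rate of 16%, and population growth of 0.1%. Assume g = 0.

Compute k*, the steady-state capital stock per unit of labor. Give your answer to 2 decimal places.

k* ≈ 3.47

At the steady state, Δk = 0, so s·k^α = (n + δ)·k.
Dividing both sides by k: k^(1−α) = s / (n + δ).
k^0.75 = 0.16 / (0.001 + 0.062) = 0.16 / 0.063 = 2.5397
k* = 2.5397^(1/0.75) ≈ 3.4651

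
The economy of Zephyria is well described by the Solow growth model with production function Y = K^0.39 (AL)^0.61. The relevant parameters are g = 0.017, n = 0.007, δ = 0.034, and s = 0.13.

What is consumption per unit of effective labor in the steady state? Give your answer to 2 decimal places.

c* = 1.46

Steady state requires s·f(k) = (n + g + δ)·k, i.e. s·k^α = (n + g + δ)·k.
Dividing both sides by k: k^(1−α) = s / (n + g + δ).
k^0.61 = 0.13 / (0.007 + 0.017 + 0.034) = 0.13 / 0.058 = 2.2414
k* = 2.2414^(1/0.61) ≈ 3.7551
y* = (k*)^α = 3.7551^0.39 ≈ 1.6753
c* = (1 − s)·y* = (1 − 0.13) × 1.6753 ≈ 1.4575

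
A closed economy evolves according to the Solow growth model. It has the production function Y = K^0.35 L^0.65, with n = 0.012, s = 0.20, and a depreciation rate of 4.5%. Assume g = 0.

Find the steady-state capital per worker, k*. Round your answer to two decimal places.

k* ≈ 6.90

In steady state, investment equals break-even investment: s·k^α = (n + δ)·k.
Rearranging, k^(1−α) = s / (n + δ).
k^0.65 = 0.20 / (0.012 + 0.045) = 0.20 / 0.057 = 3.5088
k* = 3.5088^(1/0.65) ≈ 6.8977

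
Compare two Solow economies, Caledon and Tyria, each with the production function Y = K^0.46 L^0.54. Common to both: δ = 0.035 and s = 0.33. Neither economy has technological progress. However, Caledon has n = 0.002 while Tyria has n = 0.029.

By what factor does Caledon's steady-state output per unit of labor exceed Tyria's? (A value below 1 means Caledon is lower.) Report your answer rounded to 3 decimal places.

Steady-state y* = [s/(n + δ)]^(α/(1−α)), so the ratio is [ (s_C/(n + δ)_C) / (s_T/(n + δ)_T) ]^0.8519.
s_C/(n + δ)_C = 0.33/0.037 = 8.9189; s_T/(n + δ)_T = 0.33/0.064 = 5.1563.
Ratio = (8.9189/5.1563)^0.8519 = 1.7297^0.8519 ≈ 1.5949

ratio ≈ 1.595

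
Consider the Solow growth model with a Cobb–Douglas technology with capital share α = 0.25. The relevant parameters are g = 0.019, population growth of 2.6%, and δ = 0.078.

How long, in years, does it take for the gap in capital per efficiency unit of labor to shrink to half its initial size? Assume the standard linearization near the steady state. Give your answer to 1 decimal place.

Near the steady state the convergence rate is λ = (1 − α)(n + g + δ).
λ = (1 − 0.25) × 0.123 = 0.75 × 0.123 = 0.09225
Half-life = ln 2 / λ = 0.6931 / 0.09225 ≈ 7.51 years

half-life ≈ 7.5 years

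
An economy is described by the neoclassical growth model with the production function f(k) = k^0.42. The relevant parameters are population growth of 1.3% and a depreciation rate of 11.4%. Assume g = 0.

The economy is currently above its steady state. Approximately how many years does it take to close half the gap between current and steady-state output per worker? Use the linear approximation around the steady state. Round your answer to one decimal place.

about 9.4 years

Near the steady state the convergence rate is λ = (1 − α)(n + δ).
λ = (1 − 0.42) × 0.127 = 0.58 × 0.127 = 0.07366
Half-life = ln 2 / λ = 0.6931 / 0.07366 ≈ 9.41 years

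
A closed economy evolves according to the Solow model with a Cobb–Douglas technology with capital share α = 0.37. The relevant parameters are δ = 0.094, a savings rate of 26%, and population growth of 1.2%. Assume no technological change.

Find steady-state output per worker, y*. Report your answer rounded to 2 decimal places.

In steady state, investment equals break-even investment: s·k^α = (n + δ)·k.
Dividing both sides by k: k^(1−α) = s / (n + δ).
k^0.63 = 0.26 / (0.012 + 0.094) = 0.26 / 0.106 = 2.4528
k* = 2.4528^(1/0.63) ≈ 4.1544
y* = (k*)^α = 4.1544^0.37 ≈ 1.6937

y* ≈ 1.69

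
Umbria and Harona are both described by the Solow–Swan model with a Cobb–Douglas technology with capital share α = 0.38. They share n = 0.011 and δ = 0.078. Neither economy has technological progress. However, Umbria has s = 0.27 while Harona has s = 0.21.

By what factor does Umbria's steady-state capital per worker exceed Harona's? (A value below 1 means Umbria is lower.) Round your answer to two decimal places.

Steady-state k* = [s/(n + δ)]^(1/(1−α)), so the ratio is [ (s_U/(n + δ)_U) / (s_H/(n + δ)_H) ]^1.6129.
s_U/(n + δ)_U = 0.27/0.089 = 3.0337; s_H/(n + δ)_H = 0.21/0.089 = 2.3596.
Ratio = (3.0337/2.3596)^1.6129 = 1.2857^1.6129 ≈ 1.4998

ratio ≈ 1.50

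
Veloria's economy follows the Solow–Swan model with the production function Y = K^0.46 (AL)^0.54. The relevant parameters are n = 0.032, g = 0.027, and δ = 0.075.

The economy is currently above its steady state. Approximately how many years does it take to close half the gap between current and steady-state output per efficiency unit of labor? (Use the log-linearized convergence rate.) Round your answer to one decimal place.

t_½ ≈ 9.6 years

Near the steady state the convergence rate is λ = (1 − α)(n + g + δ).
λ = (1 − 0.46) × 0.134 = 0.54 × 0.134 = 0.07236
Half-life = ln 2 / λ = 0.6931 / 0.07236 ≈ 9.58 years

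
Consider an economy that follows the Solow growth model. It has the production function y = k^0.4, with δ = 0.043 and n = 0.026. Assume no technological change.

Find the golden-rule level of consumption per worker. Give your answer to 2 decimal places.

c_gold ≈ 1.94

At the golden rule, f'(k) = n + δ, so α·k^(α−1) = n + δ and k_gold = (α/(n + δ))^(1/(1−α)).
k_gold = (0.4/0.069)^(1/0.6) = 5.7971^1.6667 ≈ 18.7087
c_gold = f(k_gold) − (n + δ)·k_gold = 3.2271 − 0.069×18.7087 ≈ 1.9362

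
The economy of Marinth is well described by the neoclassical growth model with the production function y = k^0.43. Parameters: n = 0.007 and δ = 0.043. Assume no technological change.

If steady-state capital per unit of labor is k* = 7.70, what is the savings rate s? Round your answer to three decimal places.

In steady state, investment equals break-even investment: s·k^α = (n + δ)·k.
So s / (n + δ) = (k*)^(1−α) = 7.70^0.57 = 3.2011.
Therefore s = 3.2011 × (n + δ) = 3.2011 × 0.050 = 0.1601.

s ≈ 0.160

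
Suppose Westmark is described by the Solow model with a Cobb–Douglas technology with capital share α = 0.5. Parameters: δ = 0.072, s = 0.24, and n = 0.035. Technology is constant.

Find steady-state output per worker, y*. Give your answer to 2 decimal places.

At the steady state, Δk = 0, so s·k^α = (n + δ)·k.
Dividing both sides by k: k^(1−α) = s / (n + δ).
k^0.5 = 0.24 / (0.035 + 0.072) = 0.24 / 0.107 = 2.2430
k* = 2.2430^(1/0.5) ≈ 5.0310
y* = (k*)^α = 5.0310^0.5 ≈ 2.2430

y* = 2.24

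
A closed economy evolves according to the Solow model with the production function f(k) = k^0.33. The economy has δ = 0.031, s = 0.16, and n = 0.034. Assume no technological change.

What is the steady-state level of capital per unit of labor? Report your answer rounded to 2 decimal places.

At the steady state, Δk = 0, so s·k^α = (n + δ)·k.
Dividing both sides by k: k^(1−α) = s / (n + δ).
k^0.67 = 0.16 / (0.034 + 0.031) = 0.16 / 0.065 = 2.4615
k* = 2.4615^(1/0.67) ≈ 3.8360

k* = 3.84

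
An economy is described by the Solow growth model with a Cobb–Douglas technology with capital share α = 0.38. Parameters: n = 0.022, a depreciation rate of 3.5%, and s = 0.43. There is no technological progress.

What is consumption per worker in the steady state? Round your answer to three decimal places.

At the steady state, Δk = 0, so s·k^α = (n + δ)·k.
Dividing both sides by k: k^(1−α) = s / (n + δ).
k^0.62 = 0.43 / (0.022 + 0.035) = 0.43 / 0.057 = 7.5439
k* = 7.5439^(1/0.62) ≈ 26.0302
y* = (k*)^α = 26.0302^0.38 ≈ 3.4505
c* = (1 − s)·y* = (1 − 0.43) × 3.4505 ≈ 1.9668

c* = 1.967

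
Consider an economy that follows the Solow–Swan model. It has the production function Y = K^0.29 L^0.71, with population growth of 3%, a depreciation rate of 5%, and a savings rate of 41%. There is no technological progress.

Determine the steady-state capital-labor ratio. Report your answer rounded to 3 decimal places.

k* ≈ 9.990

In steady state, investment equals break-even investment: s·k^α = (n + δ)·k.
Rearranging, k^(1−α) = s / (n + δ).
k^0.71 = 0.41 / (0.030 + 0.050) = 0.41 / 0.080 = 5.1250
k* = 5.1250^(1/0.71) ≈ 9.9901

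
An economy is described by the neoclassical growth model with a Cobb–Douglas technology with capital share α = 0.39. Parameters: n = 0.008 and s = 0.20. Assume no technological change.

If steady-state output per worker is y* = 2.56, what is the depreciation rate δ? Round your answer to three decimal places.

δ ≈ 0.038

In steady state, investment equals break-even investment: s·k^α = (n + δ)·k.
Since y* = [s/(n + δ)]^(α/(1−α)), we have s/(n + δ) = (y*)^((1−α)/α) = 2.56^1.5641 = 4.3504.
Therefore n + δ = s / 4.3504 = 0.20 / 4.3504 = 0.0460, so δ = 0.0460 − 0.008 = 0.0380.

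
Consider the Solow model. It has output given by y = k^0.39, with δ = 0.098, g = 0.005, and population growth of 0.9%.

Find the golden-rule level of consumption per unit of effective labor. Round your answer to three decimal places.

c_gold ≈ 1.354

At the golden rule, f'(k) = n + g + δ, so α·k^(α−1) = n + g + δ and k_gold = (α/(n + g + δ))^(1/(1−α)).
k_gold = (0.39/0.112)^(1/0.61) = 3.4821^1.6393 ≈ 7.7311
c_gold = f(k_gold) − (n + g + δ)·k_gold = 2.2203 − 0.112×7.7311 ≈ 1.3544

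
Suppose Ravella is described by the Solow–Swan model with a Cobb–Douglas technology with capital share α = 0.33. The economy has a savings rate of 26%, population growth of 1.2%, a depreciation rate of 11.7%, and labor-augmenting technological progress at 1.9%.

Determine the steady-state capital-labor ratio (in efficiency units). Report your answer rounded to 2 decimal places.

In steady state, investment equals break-even investment: s·k^α = (n + g + δ)·k.
Dividing both sides by k: k^(1−α) = s / (n + g + δ).
k^0.67 = 0.26 / (0.012 + 0.019 + 0.117) = 0.26 / 0.148 = 1.7568
k* = 1.7568^(1/0.67) ≈ 2.3188

k* = 2.32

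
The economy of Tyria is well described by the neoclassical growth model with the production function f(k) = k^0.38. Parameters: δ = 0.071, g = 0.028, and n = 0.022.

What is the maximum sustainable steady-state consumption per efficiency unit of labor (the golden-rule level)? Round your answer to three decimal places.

c_gold ≈ 1.250

At the golden rule, f'(k) = n + g + δ, so α·k^(α−1) = n + g + δ and k_gold = (α/(n + g + δ))^(1/(1−α)).
k_gold = (0.38/0.121)^(1/0.62) = 3.1405^1.6129 ≈ 6.3330
c_gold = f(k_gold) − (n + g + δ)·k_gold = 2.0166 − 0.121×6.3330 ≈ 1.2503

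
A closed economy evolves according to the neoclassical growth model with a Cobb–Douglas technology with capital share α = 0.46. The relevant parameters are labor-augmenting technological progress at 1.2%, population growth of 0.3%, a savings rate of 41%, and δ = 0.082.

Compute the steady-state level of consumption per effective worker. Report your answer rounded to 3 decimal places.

c* ≈ 2.014

Steady state requires s·f(k) = (n + g + δ)·k, i.e. s·k^α = (n + g + δ)·k.
Dividing both sides by k: k^(1−α) = s / (n + g + δ).
k^0.54 = 0.41 / (0.003 + 0.012 + 0.082) = 0.41 / 0.097 = 4.2268
k* = 4.2268^(1/0.54) ≈ 14.4305
y* = (k*)^α = 14.4305^0.46 ≈ 3.4140
c* = (1 − s)·y* = (1 − 0.41) × 3.4140 ≈ 2.0143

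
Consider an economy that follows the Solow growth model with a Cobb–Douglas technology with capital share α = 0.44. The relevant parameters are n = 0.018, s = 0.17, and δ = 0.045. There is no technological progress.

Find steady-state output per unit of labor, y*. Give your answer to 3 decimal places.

y* ≈ 2.181

In steady state, investment equals break-even investment: s·k^α = (n + δ)·k.
Dividing both sides by k: k^(1−α) = s / (n + δ).
k^0.56 = 0.17 / (0.018 + 0.045) = 0.17 / 0.063 = 2.6984
k* = 2.6984^(1/0.56) ≈ 5.8862
y* = (k*)^α = 5.8862^0.44 ≈ 2.1814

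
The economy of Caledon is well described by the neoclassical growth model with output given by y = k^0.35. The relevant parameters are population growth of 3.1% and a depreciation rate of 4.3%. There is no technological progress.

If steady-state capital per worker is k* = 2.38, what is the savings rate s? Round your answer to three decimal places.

s ≈ 0.130

In steady state, investment equals break-even investment: s·k^α = (n + δ)·k.
So s / (n + δ) = (k*)^(1−α) = 2.38^0.65 = 1.7570.
Therefore s = 1.7570 × (n + δ) = 1.7570 × 0.074 = 0.1300.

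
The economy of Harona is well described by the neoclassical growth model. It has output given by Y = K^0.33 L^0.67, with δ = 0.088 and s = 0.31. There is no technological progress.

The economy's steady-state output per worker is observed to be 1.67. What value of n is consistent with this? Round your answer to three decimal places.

n ≈ 0.021

Steady state requires s·f(k) = (n + δ)·k, i.e. s·k^α = (n + δ)·k.
Since y* = [s/(n + δ)]^(α/(1−α)), we have s/(n + δ) = (y*)^((1−α)/α) = 1.67^2.0303 = 2.8326.
Therefore n + δ = s / 2.8326 = 0.31 / 2.8326 = 0.1094, so n = 0.1094 − 0.088 = 0.0214.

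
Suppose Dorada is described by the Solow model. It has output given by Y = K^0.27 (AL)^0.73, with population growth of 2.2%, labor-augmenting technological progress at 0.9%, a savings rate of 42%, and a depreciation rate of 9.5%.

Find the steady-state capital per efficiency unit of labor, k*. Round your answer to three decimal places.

k* = 5.203

Steady state requires s·f(k) = (n + g + δ)·k, i.e. s·k^α = (n + g + δ)·k.
Rearranging, k^(1−α) = s / (n + g + δ).
k^0.73 = 0.42 / (0.022 + 0.009 + 0.095) = 0.42 / 0.126 = 3.3333
k* = 3.3333^(1/0.73) ≈ 5.2031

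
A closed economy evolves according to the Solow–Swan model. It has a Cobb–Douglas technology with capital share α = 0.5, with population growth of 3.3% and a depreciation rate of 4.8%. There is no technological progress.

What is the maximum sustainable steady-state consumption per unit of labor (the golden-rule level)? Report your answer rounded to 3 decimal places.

c_gold ≈ 3.086

At the golden rule, f'(k) = n + δ, so α·k^(α−1) = n + δ and k_gold = (α/(n + δ))^(1/(1−α)).
k_gold = (0.5/0.081)^(1/0.5) = 6.1728^2 ≈ 38.1035
c_gold = f(k_gold) − (n + δ)·k_gold = 6.1728 − 0.081×38.1035 ≈ 3.0864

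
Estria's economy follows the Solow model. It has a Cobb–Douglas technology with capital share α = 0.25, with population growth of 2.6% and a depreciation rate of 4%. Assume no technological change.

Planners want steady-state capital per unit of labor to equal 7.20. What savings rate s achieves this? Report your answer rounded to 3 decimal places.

s ≈ 0.290

Steady state requires s·f(k) = (n + δ)·k, i.e. s·k^α = (n + δ)·k.
So s / (n + δ) = (k*)^(1−α) = 7.20^0.75 = 4.3954.
Therefore s = 4.3954 × (n + δ) = 4.3954 × 0.066 = 0.2901.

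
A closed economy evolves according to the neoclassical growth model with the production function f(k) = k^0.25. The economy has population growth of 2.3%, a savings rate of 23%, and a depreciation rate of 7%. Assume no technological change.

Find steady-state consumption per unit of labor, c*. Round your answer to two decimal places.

At the steady state, Δk = 0, so s·k^α = (n + δ)·k.
Dividing both sides by k: k^(1−α) = s / (n + δ).
k^0.75 = 0.23 / (0.023 + 0.070) = 0.23 / 0.093 = 2.4731
k* = 2.4731^(1/0.75) ≈ 3.3444
y* = (k*)^α = 3.3444^0.25 ≈ 1.3523
c* = (1 − s)·y* = (1 − 0.23) × 1.3523 ≈ 1.0413

c* ≈ 1.04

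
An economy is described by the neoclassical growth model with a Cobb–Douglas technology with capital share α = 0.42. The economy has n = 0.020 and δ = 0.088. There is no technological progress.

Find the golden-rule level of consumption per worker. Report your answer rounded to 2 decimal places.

At the golden rule, f'(k) = n + δ, so α·k^(α−1) = n + δ and k_gold = (α/(n + δ))^(1/(1−α)).
k_gold = (0.42/0.108)^(1/0.58) = 3.8889^1.7241 ≈ 10.3973
c_gold = f(k_gold) − (n + δ)·k_gold = 2.6737 − 0.108×10.3973 ≈ 1.5508

c_gold ≈ 1.55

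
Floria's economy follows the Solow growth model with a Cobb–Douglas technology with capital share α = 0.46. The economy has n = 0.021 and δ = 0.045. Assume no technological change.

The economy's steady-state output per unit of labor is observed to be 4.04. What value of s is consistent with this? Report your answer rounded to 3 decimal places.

In steady state, investment equals break-even investment: s·k^α = (n + δ)·k.
Since y* = [s/(n + δ)]^(α/(1−α)), we have s/(n + δ) = (y*)^((1−α)/α) = 4.04^1.1739 = 5.1503.
Therefore s = 5.1503 × (n + δ) = 5.1503 × 0.066 = 0.3399.

s ≈ 0.340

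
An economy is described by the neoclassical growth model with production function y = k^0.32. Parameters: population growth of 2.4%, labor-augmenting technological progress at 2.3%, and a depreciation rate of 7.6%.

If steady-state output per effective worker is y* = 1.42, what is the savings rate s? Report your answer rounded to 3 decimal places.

At the steady state, Δk = 0, so s·k^α = (n + g + δ)·k.
Since y* = [s/(n + g + δ)]^(α/(1−α)), we have s/(n + g + δ) = (y*)^((1−α)/α) = 1.42^2.125 = 2.1067.
Therefore s = 2.1067 × (n + g + δ) = 2.1067 × 0.123 = 0.2591.

s ≈ 0.259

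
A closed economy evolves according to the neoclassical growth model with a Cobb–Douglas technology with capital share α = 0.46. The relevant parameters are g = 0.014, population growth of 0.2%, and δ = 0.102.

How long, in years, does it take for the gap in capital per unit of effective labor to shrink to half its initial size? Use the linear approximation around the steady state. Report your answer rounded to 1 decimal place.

Near the steady state the convergence rate is λ = (1 − α)(n + g + δ).
λ = (1 − 0.46) × 0.118 = 0.54 × 0.118 = 0.06372
Half-life = ln 2 / λ = 0.6931 / 0.06372 ≈ 10.88 years

t_½ ≈ 10.9 years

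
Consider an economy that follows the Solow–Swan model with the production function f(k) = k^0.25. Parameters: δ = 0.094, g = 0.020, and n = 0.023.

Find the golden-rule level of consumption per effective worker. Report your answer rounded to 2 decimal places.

At the golden rule, f'(k) = n + g + δ, so α·k^(α−1) = n + g + δ and k_gold = (α/(n + g + δ))^(1/(1−α)).
k_gold = (0.25/0.137)^(1/0.75) = 1.8248^1.3333 ≈ 2.2299
c_gold = f(k_gold) − (n + g + δ)·k_gold = 1.2220 − 0.137×2.2299 ≈ 0.9165

c_gold ≈ 0.92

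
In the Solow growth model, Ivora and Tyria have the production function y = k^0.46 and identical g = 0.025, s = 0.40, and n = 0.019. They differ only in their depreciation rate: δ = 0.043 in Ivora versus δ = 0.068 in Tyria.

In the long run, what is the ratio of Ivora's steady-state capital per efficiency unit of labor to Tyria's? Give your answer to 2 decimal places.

ratio ≈ 1.60

Steady-state k* = [s/(n + g + δ)]^(1/(1−α)), so the ratio is [ (s_I/(n + g + δ)_I) / (s_T/(n + g + δ)_T) ]^1.8519.
s_I/(n + g + δ)_I = 0.40/0.087 = 4.5977; s_T/(n + g + δ)_T = 0.40/0.112 = 3.5714.
Ratio = (4.5977/3.5714)^1.8519 = 1.2874^1.8519 ≈ 1.5965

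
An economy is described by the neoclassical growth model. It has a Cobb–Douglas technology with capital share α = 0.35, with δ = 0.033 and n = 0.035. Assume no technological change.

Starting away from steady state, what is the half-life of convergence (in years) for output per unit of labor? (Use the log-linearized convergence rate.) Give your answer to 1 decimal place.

t_½ ≈ 15.7 years

Near the steady state the convergence rate is λ = (1 − α)(n + δ).
λ = (1 − 0.35) × 0.068 = 0.65 × 0.068 = 0.0442
Half-life = ln 2 / λ = 0.6931 / 0.0442 ≈ 15.68 years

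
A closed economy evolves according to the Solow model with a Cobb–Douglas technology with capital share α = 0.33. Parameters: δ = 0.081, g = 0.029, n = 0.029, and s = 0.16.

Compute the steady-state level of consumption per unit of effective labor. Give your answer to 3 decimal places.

c* = 0.900

In steady state, investment equals break-even investment: s·k^α = (n + g + δ)·k.
Rearranging, k^(1−α) = s / (n + g + δ).
k^0.67 = 0.16 / (0.029 + 0.029 + 0.081) = 0.16 / 0.139 = 1.1511
k* = 1.1511^(1/0.67) ≈ 1.2337
y* = (k*)^α = 1.2337^0.33 ≈ 1.0718
c* = (1 − s)·y* = (1 − 0.16) × 1.0718 ≈ 0.9003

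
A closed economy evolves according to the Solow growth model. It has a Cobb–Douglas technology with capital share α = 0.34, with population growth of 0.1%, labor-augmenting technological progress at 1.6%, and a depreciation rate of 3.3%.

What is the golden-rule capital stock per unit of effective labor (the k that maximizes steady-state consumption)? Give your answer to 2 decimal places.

k_gold ≈ 18.25

The golden rule sets f'(k) = n + g + δ, i.e. α·k^(α−1) = n + g + δ.
So k^(1−α) = α / (n + g + δ) = 0.34 / 0.050 = 6.8000.
k_gold = 6.8000^(1/0.66) ≈ 18.2548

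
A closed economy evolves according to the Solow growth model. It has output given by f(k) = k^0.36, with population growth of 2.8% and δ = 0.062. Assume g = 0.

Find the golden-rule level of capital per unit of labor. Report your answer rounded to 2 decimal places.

The golden rule sets f'(k) = n + δ, i.e. α·k^(α−1) = n + δ.
So k^(1−α) = α / (n + δ) = 0.36 / 0.090 = 4.0000.
k_gold = 4.0000^(1/0.64) ≈ 8.7241

k_gold ≈ 8.72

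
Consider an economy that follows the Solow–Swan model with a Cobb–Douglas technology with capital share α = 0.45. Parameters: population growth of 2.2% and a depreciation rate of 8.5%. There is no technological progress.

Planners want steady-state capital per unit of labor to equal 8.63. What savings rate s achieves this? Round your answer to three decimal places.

At the steady state, Δk = 0, so s·k^α = (n + δ)·k.
So s / (n + δ) = (k*)^(1−α) = 8.63^0.55 = 3.2719.
Therefore s = 3.2719 × (n + δ) = 3.2719 × 0.107 = 0.3501.

s ≈ 0.350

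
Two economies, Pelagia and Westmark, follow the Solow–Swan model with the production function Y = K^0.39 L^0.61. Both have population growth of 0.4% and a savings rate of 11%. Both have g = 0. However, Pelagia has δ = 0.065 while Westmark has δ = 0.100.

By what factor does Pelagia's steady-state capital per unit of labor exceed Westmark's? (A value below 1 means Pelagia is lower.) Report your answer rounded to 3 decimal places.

Steady-state k* = [s/(n + δ)]^(1/(1−α)), so the ratio is [ (s_P/(n + δ)_P) / (s_W/(n + δ)_W) ]^1.6393.
s_P/(n + δ)_P = 0.11/0.069 = 1.5942; s_W/(n + δ)_W = 0.11/0.104 = 1.0577.
Ratio = (1.5942/1.0577)^1.6393 = 1.5072^1.6393 ≈ 1.9592

k*_P / k*_W ≈ 1.959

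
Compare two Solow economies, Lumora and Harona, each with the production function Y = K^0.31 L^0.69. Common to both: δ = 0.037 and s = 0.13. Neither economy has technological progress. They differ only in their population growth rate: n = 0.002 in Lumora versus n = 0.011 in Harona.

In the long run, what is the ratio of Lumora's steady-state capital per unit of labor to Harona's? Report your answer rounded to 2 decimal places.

k*_L / k*_H ≈ 1.35

Steady-state k* = [s/(n + δ)]^(1/(1−α)), so the ratio is [ (s_L/(n + δ)_L) / (s_H/(n + δ)_H) ]^1.4493.
s_L/(n + δ)_L = 0.13/0.039 = 3.3333; s_H/(n + δ)_H = 0.13/0.048 = 2.7083.
Ratio = (3.3333/2.7083)^1.4493 = 1.2308^1.4493 ≈ 1.3512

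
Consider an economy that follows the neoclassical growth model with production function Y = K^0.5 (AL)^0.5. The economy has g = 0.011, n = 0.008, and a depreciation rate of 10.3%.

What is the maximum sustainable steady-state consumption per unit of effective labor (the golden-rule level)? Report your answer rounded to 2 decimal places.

At the golden rule, f'(k) = n + g + δ, so α·k^(α−1) = n + g + δ and k_gold = (α/(n + g + δ))^(1/(1−α)).
k_gold = (0.5/0.122)^(1/0.5) = 4.0984^2 ≈ 16.7969
c_gold = f(k_gold) − (n + g + δ)·k_gold = 4.0984 − 0.122×16.7969 ≈ 2.0492

c_gold ≈ 2.05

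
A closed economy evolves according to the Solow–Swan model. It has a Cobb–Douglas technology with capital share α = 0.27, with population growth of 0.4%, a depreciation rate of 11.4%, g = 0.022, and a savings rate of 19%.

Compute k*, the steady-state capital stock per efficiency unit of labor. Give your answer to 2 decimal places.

k* = 1.52

In steady state, investment equals break-even investment: s·k^α = (n + g + δ)·k.
Dividing both sides by k: k^(1−α) = s / (n + g + δ).
k^0.73 = 0.19 / (0.004 + 0.022 + 0.114) = 0.19 / 0.140 = 1.3571
k* = 1.3571^(1/0.73) ≈ 1.5194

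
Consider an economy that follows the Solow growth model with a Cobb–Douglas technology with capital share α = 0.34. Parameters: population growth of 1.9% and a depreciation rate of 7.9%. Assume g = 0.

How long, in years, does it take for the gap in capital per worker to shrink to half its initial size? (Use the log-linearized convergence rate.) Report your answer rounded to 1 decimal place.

t_½ ≈ 10.7 years

Near the steady state the convergence rate is λ = (1 − α)(n + δ).
λ = (1 − 0.34) × 0.098 = 0.66 × 0.098 = 0.06468
Half-life = ln 2 / λ = 0.6931 / 0.06468 ≈ 10.72 years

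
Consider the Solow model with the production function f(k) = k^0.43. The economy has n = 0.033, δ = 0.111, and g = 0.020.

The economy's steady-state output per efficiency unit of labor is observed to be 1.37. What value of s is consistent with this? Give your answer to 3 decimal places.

At the steady state, Δk = 0, so s·k^α = (n + g + δ)·k.
Since y* = [s/(n + g + δ)]^(α/(1−α)), we have s/(n + g + δ) = (y*)^((1−α)/α) = 1.37^1.3256 = 1.5179.
Therefore s = 1.5179 × (n + g + δ) = 1.5179 × 0.164 = 0.2489.

s ≈ 0.249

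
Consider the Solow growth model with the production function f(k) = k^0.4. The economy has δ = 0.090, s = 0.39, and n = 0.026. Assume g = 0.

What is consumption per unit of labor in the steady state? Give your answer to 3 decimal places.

c* ≈ 1.369

In steady state, investment equals break-even investment: s·k^α = (n + δ)·k.
Dividing both sides by k: k^(1−α) = s / (n + δ).
k^0.6 = 0.39 / (0.026 + 0.090) = 0.39 / 0.116 = 3.3621
k* = 3.3621^(1/0.6) ≈ 7.5454
y* = (k*)^α = 7.5454^0.4 ≈ 2.2443
c* = (1 − s)·y* = (1 − 0.39) × 2.2443 ≈ 1.3690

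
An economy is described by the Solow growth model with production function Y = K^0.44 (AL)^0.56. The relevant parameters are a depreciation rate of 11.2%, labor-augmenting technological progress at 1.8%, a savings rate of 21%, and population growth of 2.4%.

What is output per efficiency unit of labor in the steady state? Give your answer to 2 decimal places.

Steady state requires s·f(k) = (n + g + δ)·k, i.e. s·k^α = (n + g + δ)·k.
Rearranging, k^(1−α) = s / (n + g + δ).
k^0.56 = 0.21 / (0.024 + 0.018 + 0.112) = 0.21 / 0.154 = 1.3636
k* = 1.3636^(1/0.56) ≈ 1.7399
y* = (k*)^α = 1.7399^0.44 ≈ 1.2759

y* ≈ 1.28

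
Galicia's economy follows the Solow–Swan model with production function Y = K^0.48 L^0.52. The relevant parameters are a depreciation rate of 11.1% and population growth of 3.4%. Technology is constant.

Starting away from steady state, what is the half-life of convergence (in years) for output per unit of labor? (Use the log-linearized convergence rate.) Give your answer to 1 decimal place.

Near the steady state the convergence rate is λ = (1 − α)(n + δ).
λ = (1 − 0.48) × 0.145 = 0.52 × 0.145 = 0.0754
Half-life = ln 2 / λ = 0.6931 / 0.0754 ≈ 9.19 years

half-life ≈ 9.2 years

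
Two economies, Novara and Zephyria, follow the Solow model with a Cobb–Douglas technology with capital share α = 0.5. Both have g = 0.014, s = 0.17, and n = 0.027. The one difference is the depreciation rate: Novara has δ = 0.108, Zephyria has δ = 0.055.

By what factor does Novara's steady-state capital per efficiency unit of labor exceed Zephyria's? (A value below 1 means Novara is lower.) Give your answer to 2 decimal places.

Steady-state k* = [s/(n + g + δ)]^(1/(1−α)), so the ratio is [ (s_N/(n + g + δ)_N) / (s_Z/(n + g + δ)_Z) ]^2.
s_N/(n + g + δ)_N = 0.17/0.149 = 1.1409; s_Z/(n + g + δ)_Z = 0.17/0.096 = 1.7708.
Ratio = (1.1409/1.7708)^2 = 0.6443^2 ≈ 0.4151

ratio ≈ 0.42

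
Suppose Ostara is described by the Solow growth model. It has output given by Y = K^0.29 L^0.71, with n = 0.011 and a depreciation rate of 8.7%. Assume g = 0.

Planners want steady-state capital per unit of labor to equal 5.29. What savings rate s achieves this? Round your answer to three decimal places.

Steady state requires s·f(k) = (n + δ)·k, i.e. s·k^α = (n + δ)·k.
So s / (n + δ) = (k*)^(1−α) = 5.29^0.71 = 3.2633.
Therefore s = 3.2633 × (n + δ) = 3.2633 × 0.098 = 0.3198.

s ≈ 0.320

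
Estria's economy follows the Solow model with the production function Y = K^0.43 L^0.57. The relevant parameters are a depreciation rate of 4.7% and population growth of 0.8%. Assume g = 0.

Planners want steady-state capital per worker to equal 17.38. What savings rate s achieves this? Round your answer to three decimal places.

At the steady state, Δk = 0, so s·k^α = (n + δ)·k.
So s / (n + δ) = (k*)^(1−α) = 17.38^0.57 = 5.0913.
Therefore s = 5.0913 × (n + δ) = 5.0913 × 0.055 = 0.2800.

s ≈ 0.280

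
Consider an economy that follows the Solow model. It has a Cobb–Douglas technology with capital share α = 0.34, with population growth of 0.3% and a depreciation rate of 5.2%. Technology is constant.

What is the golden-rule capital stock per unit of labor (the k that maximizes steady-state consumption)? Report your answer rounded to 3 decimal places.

k_gold ≈ 15.800

The golden rule sets f'(k) = n + δ, i.e. α·k^(α−1) = n + δ.
So k^(1−α) = α / (n + δ) = 0.34 / 0.055 = 6.1818.
k_gold = 6.1818^(1/0.66) ≈ 15.8001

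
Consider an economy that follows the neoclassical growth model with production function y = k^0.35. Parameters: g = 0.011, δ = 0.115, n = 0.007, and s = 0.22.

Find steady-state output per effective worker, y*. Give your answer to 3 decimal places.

y* ≈ 1.311

Steady state requires s·f(k) = (n + g + δ)·k, i.e. s·k^α = (n + g + δ)·k.
Rearranging, k^(1−α) = s / (n + g + δ).
k^0.65 = 0.22 / (0.007 + 0.011 + 0.115) = 0.22 / 0.133 = 1.6541
k* = 1.6541^(1/0.65) ≈ 2.1689
y* = (k*)^α = 2.1689^0.35 ≈ 1.3112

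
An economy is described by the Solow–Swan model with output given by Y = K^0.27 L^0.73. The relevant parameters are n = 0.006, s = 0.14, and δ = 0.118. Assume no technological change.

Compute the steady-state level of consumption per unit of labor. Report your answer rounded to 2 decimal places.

In steady state, investment equals break-even investment: s·k^α = (n + δ)·k.
Dividing both sides by k: k^(1−α) = s / (n + δ).
k^0.73 = 0.14 / (0.006 + 0.118) = 0.14 / 0.124 = 1.1290
k* = 1.1290^(1/0.73) ≈ 1.1808
y* = (k*)^α = 1.1808^0.27 ≈ 1.0459
c* = (1 − s)·y* = (1 − 0.14) × 1.0459 ≈ 0.8995

c* ≈ 0.90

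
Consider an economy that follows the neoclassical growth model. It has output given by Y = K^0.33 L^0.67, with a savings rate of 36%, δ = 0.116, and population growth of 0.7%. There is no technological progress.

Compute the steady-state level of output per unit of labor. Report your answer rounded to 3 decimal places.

y* ≈ 1.697

In steady state, investment equals break-even investment: s·k^α = (n + δ)·k.
Dividing both sides by k: k^(1−α) = s / (n + δ).
k^0.67 = 0.36 / (0.007 + 0.116) = 0.36 / 0.123 = 2.9268
k* = 2.9268^(1/0.67) ≈ 4.9672
y* = (k*)^α = 4.9672^0.33 ≈ 1.6971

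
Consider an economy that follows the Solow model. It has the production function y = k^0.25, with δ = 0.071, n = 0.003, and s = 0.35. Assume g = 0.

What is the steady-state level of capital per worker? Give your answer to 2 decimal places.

k* = 7.94

At the steady state, Δk = 0, so s·k^α = (n + δ)·k.
Rearranging, k^(1−α) = s / (n + δ).
k^0.75 = 0.35 / (0.003 + 0.071) = 0.35 / 0.074 = 4.7297
k* = 4.7297^(1/0.75) ≈ 7.9392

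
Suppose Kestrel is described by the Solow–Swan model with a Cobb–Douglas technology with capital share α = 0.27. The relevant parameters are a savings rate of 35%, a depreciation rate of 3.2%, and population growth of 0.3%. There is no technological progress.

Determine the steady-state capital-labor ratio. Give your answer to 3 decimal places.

At the steady state, Δk = 0, so s·k^α = (n + δ)·k.
Dividing both sides by k: k^(1−α) = s / (n + δ).
k^0.73 = 0.35 / (0.003 + 0.032) = 0.35 / 0.035 = 10.0000
k* = 10.0000^(1/0.73) ≈ 23.4349

k* = 23.435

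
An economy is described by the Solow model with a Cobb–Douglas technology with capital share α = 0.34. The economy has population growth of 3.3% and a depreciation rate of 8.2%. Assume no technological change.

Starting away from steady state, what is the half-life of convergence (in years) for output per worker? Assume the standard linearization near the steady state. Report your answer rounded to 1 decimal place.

half-life ≈ 9.1 years

Near the steady state the convergence rate is λ = (1 − α)(n + δ).
λ = (1 − 0.34) × 0.115 = 0.66 × 0.115 = 0.0759
Half-life = ln 2 / λ = 0.6931 / 0.0759 ≈ 9.13 years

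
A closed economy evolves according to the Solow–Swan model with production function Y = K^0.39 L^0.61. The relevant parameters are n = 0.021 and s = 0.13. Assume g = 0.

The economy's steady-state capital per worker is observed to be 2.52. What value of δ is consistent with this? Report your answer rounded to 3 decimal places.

In steady state, investment equals break-even investment: s·k^α = (n + δ)·k.
So s / (n + δ) = (k*)^(1−α) = 2.52^0.61 = 1.7573.
Therefore n + δ = s / 1.7573 = 0.13 / 1.7573 = 0.0740, so δ = 0.0740 − 0.021 = 0.0530.

δ ≈ 0.053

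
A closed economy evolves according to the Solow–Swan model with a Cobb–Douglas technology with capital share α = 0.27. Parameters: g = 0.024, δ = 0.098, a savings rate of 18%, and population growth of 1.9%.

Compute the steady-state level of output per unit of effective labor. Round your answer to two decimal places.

y* ≈ 1.09

Steady state requires s·f(k) = (n + g + δ)·k, i.e. s·k^α = (n + g + δ)·k.
Dividing both sides by k: k^(1−α) = s / (n + g + δ).
k^0.73 = 0.18 / (0.019 + 0.024 + 0.098) = 0.18 / 0.141 = 1.2766
k* = 1.2766^(1/0.73) ≈ 1.3973
y* = (k*)^α = 1.3973^0.27 ≈ 1.0945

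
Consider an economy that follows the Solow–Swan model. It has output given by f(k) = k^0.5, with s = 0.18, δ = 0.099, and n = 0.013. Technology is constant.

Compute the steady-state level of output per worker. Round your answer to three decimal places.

y* = 1.607

Steady state requires s·f(k) = (n + δ)·k, i.e. s·k^α = (n + δ)·k.
Dividing both sides by k: k^(1−α) = s / (n + δ).
k^0.5 = 0.18 / (0.013 + 0.099) = 0.18 / 0.112 = 1.6071
k* = 1.6071^(1/0.5) ≈ 2.5828
y* = (k*)^α = 2.5828^0.5 ≈ 1.6071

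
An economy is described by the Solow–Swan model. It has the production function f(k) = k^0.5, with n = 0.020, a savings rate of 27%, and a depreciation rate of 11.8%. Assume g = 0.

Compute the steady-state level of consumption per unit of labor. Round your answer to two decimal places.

In steady state, investment equals break-even investment: s·k^α = (n + δ)·k.
Rearranging, k^(1−α) = s / (n + δ).
k^0.5 = 0.27 / (0.020 + 0.118) = 0.27 / 0.138 = 1.9565
k* = 1.9565^(1/0.5) ≈ 3.8279
y* = (k*)^α = 3.8279^0.5 ≈ 1.9565
c* = (1 − s)·y* = (1 − 0.27) × 1.9565 ≈ 1.4282

c* ≈ 1.43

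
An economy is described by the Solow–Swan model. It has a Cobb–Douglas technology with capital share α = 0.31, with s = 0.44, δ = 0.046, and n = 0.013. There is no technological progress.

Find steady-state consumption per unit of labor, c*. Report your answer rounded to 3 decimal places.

c* = 1.381

At the steady state, Δk = 0, so s·k^α = (n + δ)·k.
Dividing both sides by k: k^(1−α) = s / (n + δ).
k^0.69 = 0.44 / (0.013 + 0.046) = 0.44 / 0.059 = 7.4576
k* = 7.4576^(1/0.69) ≈ 18.3923
y* = (k*)^α = 18.3923^0.31 ≈ 2.4663
c* = (1 − s)·y* = (1 − 0.44) × 2.4663 ≈ 1.3811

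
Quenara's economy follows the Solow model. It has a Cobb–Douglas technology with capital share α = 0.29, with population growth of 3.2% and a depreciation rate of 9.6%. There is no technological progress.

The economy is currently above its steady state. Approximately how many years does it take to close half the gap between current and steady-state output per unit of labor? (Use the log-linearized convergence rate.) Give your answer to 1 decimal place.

Near the steady state the convergence rate is λ = (1 − α)(n + δ).
λ = (1 − 0.29) × 0.128 = 0.71 × 0.128 = 0.09088
Half-life = ln 2 / λ = 0.6931 / 0.09088 ≈ 7.63 years

t_½ ≈ 7.6 years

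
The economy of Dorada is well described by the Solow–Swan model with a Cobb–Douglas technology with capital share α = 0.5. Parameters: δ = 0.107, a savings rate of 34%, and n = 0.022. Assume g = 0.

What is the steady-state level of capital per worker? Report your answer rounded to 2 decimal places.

k* ≈ 6.95

Steady state requires s·f(k) = (n + δ)·k, i.e. s·k^α = (n + δ)·k.
Rearranging, k^(1−α) = s / (n + δ).
k^0.5 = 0.34 / (0.022 + 0.107) = 0.34 / 0.129 = 2.6357
k* = 2.6357^(1/0.5) ≈ 6.9469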